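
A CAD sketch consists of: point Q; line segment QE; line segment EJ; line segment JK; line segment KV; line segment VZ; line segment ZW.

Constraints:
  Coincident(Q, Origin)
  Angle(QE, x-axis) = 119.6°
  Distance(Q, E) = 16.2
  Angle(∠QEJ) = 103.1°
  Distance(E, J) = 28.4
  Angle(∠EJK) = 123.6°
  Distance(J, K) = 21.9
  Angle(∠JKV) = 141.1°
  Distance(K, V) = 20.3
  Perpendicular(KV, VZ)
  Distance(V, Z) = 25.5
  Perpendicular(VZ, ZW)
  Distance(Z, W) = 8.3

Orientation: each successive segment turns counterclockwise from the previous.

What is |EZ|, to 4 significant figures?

38.45

Q is at the origin; QE runs at 119.6° with length 16.2, so E = (-8.002, 14.09). ∠QEJ = 103.1° gives EJ at -163.5° from the x-axis; with |EJ| = 28.4, J = (-35.23, 6.020). ∠EJK = 123.6° gives JK at -107.1° from the x-axis; with |JK| = 21.9, K = (-41.67, -14.91). ∠JKV = 141.1° gives KV at -68.20° from the x-axis; with |KV| = 20.3, V = (-34.13, -33.76). KV ⟂ VZ, so VZ runs at 21.80°; with |VZ| = 25.5, Z = (-10.46, -24.29). Then |EZ| = |Z − E| = 38.45.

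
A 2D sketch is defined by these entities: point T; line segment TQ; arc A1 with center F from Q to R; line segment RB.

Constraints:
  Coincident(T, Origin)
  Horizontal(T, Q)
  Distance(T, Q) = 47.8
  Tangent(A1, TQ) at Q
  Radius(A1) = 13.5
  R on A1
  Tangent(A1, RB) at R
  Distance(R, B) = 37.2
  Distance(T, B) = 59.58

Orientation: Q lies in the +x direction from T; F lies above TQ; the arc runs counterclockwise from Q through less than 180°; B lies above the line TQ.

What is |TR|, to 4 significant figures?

62.00

Checks: |FQ| = 13.50 ✓; |FR| = 13.50 ✓; ∠(FR, RB) = 90.00° ✓; |RB| = 37.20 ✓; |TB| = 59.58 ✓.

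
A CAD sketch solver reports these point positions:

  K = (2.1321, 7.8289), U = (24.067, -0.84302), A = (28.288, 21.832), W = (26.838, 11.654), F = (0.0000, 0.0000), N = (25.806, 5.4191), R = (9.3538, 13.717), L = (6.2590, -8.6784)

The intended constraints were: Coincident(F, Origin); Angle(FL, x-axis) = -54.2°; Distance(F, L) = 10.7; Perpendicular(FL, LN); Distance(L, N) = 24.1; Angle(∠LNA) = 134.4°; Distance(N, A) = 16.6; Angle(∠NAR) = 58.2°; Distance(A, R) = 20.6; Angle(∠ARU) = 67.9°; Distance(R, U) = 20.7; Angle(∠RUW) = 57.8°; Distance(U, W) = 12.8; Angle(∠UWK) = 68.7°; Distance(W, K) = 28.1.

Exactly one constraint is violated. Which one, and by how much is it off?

Distance(W, K) = 28.1 — off by 3.10.

F = (0.00, 0.00) ✓; FL at -54.20° ✓; |FL| = 10.70 ✓; ∠(FL, LN) = 90.00° ✓; |LN| = 24.10 ✓; ∠LNA = 134.4° ✓; |NA| = 16.60 ✓; ∠NAR = 58.20° ✓; |AR| = 20.60 ✓; ∠ARU = 67.90° ✓; |RU| = 20.70 ✓; ∠RUW = 57.80° ✓; |UW| = 12.80 ✓; ∠UWK = 68.70° ✓; |WK| = 25.00 ✗.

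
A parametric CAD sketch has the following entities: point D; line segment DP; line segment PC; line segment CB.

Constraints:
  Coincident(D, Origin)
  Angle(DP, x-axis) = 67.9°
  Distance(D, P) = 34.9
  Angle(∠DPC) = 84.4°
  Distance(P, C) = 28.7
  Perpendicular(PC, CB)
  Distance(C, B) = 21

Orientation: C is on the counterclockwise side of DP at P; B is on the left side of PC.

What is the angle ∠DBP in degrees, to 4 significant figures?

64.69°

∠DPC = 84.4°, so PC runs at 67.9° + (180° − 84.4°) = 163.5° from the x-axis; with |PC| = 28.7, C = P + 28.7·(cos 163.5°, sin 163.5°) = (-14.39, 40.49). PC ⟂ CB; with |CB| = 21.0 on the left of PC, B = C + 21.0·(-0.2840, -0.9588) = (-20.35, 20.35). Then cos ∠DBP = BD·BP / (|BD||BP|), giving 64.69°.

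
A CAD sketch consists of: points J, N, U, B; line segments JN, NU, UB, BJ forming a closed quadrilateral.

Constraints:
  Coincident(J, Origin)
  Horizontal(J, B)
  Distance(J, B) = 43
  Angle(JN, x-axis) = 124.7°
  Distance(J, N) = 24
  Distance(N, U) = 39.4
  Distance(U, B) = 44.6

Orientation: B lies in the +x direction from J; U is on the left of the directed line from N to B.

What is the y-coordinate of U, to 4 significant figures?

38.72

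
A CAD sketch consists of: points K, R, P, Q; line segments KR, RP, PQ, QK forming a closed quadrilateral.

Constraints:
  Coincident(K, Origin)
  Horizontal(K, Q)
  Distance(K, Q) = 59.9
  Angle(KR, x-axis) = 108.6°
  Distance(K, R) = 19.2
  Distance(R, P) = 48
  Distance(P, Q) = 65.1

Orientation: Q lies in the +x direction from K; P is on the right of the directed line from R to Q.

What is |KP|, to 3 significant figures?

29.2

K is at the origin; K and Q share the same y with |KQ| = 59.9 and Q in +x, so Q = (59.9, 0). KR runs at 108.6° with |KR| = 19.2, so R = (-6.12, 18.2). P is determined by |RP| = 48.0 and |PQ| = 65.1 together: it lies at the intersection of circle(R, 48.0) and circle(Q, 65.1). With |RQ| = 68.5, the foot of the radical line on RQ is 20.1 from R and the perpendicular offset is √(48.0² − 20.1²) = 43.6. Taking the right-of-RQ solution: P = (1.70, -29.2).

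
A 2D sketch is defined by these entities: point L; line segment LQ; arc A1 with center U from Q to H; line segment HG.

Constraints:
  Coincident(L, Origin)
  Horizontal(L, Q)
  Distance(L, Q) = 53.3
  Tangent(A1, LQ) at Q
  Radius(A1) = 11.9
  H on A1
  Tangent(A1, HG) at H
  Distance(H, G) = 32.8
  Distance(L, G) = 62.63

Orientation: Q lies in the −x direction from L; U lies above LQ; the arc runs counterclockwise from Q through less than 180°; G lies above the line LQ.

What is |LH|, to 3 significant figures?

43.3

Checks: L.y = 0.00, Q.y = 0.00 ✓; |UH| = 11.90 ✓; ∠(UH, HG) = 90.00° ✓; |HG| = 32.80 ✓; |LG| = 62.63 ✓.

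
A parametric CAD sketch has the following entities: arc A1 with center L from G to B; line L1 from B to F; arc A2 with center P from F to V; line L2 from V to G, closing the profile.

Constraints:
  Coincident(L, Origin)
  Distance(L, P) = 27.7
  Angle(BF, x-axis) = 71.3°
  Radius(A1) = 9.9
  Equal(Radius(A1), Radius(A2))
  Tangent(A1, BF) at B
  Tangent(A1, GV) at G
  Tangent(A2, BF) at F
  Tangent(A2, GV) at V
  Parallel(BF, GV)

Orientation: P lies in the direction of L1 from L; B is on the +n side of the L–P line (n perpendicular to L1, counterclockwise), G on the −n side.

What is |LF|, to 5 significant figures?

29.416

The slot axis is L1's direction at 71.3°, so u = (cos 71.3°, sin 71.3°) = (0.32061, 0.94721) and n = (−sin 71.3°, cos 71.3°) = (-0.94721, 0.32061). L is at the origin and P lies 27.7 along u from L, so P = 27.7·u = (8.8810, 26.238). Tangency of A1 to both parallel lines with radius 9.9 puts B and G at L ± 9.9·n: B = (-9.3774, 3.1741), G = (9.3774, -3.1741). Equal radii place F and V the same way about P: F = P + 9.9·n = (-0.49640, 29.412), V = P − 9.9·n = (18.258, 23.064). Then |LF| = |F − L| = 29.416.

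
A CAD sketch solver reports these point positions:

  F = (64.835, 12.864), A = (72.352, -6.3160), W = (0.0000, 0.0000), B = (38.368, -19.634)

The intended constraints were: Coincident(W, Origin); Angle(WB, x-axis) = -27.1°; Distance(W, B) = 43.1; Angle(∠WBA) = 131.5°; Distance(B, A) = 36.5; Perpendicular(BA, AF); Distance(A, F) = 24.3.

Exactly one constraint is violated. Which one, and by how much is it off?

Distance(A, F) = 24.3 — off by 3.70.

W = (0.00, 0.00) ✓; WB at -27.10° ✓; |WB| = 43.10 ✓; ∠WBA = 131.5° ✓; |BA| = 36.50 ✓; ∠(BA, AF) = 90.00° ✓; |AF| = 20.60 ✗.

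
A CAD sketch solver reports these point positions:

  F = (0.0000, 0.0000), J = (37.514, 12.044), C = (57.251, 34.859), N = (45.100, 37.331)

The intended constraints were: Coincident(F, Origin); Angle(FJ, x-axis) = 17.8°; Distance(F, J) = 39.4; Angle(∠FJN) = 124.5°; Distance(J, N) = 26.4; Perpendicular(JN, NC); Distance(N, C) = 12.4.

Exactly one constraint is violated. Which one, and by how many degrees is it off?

Perpendicular(JN, NC) — off by 5.20°.

F = (0.00, 0.00) ✓; FJ at 17.80° ✓; |FJ| = 39.40 ✓; ∠FJN = 124.5° ✓; |JN| = 26.40 ✓; ∠(JN, NC) = 84.80° ✗; |NC| = 12.40 ✓.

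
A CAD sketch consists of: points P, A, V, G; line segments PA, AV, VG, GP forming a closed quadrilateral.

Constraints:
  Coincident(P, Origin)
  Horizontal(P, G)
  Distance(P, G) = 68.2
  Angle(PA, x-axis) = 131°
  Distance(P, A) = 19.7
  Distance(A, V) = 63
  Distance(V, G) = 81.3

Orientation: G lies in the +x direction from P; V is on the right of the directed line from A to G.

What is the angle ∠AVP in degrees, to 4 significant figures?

11.39°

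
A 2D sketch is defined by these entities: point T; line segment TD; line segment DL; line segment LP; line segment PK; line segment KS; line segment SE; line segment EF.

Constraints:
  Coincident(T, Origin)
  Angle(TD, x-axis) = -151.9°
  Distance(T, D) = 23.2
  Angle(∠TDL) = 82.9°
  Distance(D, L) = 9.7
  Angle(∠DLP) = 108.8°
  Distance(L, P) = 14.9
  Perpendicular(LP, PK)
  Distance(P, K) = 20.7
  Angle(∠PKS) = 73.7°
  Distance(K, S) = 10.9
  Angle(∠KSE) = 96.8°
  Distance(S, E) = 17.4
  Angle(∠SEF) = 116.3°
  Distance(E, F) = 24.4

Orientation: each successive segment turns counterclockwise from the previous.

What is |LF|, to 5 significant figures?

31.365

T is at the origin; TD runs at -151.9° with length 23.2, so D = (-20.465, -10.927). ∠TDL = 82.9° gives DL at -54.800° from the x-axis; with |DL| = 9.7, L = (-14.874, -18.854). ∠DLP = 108.8° gives LP at 16.400° from the x-axis; with |LP| = 14.9, P = (-0.58017, -14.647). LP is perpendicular to PK, so PK runs at 106.40°; with |PK| = 20.7, K = (-6.4246, 5.2109). ∠PKS = 73.7° gives KS at -147.30° from the x-axis; with |KS| = 10.9, S = (-15.597, -0.67771). ∠KSE = 96.8° gives SE at -64.100° from the x-axis; with |SE| = 17.4, E = (-7.9968, -16.330). ∠SEF = 116.3° gives EF at -0.40000° from the x-axis; with |EF| = 24.4, F = (16.403, -16.500). Then |LF| = |F − L| = 31.365.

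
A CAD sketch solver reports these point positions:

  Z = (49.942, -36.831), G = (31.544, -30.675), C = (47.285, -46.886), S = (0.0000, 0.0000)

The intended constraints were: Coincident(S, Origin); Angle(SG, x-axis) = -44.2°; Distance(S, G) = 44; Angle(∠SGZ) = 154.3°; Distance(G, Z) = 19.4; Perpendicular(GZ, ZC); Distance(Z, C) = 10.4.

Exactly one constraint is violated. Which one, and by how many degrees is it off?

Perpendicular(GZ, ZC) — off by 3.70°.

S = (0.00, 0.00) ✓; SG at -44.20° ✓; |SG| = 44.00 ✓; ∠SGZ = 154.3° ✓; |GZ| = 19.40 ✓; ∠(GZ, ZC) = 86.30° ✗; |ZC| = 10.40 ✓.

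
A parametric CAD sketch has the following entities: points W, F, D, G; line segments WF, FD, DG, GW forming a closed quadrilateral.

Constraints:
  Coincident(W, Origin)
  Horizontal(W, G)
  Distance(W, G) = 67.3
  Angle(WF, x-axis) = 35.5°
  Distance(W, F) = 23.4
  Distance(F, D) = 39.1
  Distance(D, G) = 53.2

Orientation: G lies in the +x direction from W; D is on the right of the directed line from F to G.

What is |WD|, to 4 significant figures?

32.77

Checks: |WG| = 67.30 ✓; |WF| = 23.40 ✓; |FD| = 39.10 ✓; |DG| = 53.20 ✓.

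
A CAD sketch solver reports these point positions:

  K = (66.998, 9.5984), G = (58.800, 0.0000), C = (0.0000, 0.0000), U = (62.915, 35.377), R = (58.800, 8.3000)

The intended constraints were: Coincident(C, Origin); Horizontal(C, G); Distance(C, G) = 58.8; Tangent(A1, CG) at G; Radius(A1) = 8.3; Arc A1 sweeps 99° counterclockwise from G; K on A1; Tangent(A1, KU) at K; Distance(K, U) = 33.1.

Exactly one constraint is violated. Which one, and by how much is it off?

Distance(K, U) = 33.1 — off by 7.00.

C = (0.00, 0.00) ✓; C.y = 0.00, G.y = 0.00 ✓; |CG| = 58.80 ✓; ∠(RG, GC) = 90.00° ✓; |RG| = 8.300 ✓; bearing(R→K) − bearing(R→G) = 99.00° ✓; |RK| = 8.300 ✓; ∠(RK, KU) = 90.00° ✓; |KU| = 26.10 ✗.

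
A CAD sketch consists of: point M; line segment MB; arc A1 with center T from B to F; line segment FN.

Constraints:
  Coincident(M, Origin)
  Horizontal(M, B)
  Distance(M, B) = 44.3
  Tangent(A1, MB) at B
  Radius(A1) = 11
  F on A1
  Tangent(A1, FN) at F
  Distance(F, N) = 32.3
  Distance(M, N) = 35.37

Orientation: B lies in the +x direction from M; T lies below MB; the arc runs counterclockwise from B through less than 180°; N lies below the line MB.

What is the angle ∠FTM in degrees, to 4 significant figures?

21.06°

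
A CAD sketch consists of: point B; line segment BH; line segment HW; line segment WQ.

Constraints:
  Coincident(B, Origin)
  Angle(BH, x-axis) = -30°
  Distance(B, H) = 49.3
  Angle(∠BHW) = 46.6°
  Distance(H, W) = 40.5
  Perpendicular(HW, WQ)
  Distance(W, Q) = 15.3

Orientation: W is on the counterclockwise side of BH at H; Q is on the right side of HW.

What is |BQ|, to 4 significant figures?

51.55

∠BHW = 46.6°, so HW runs at -30.0° + (180° − 46.6°) = 103.4° from the x-axis; with |HW| = 40.5, W = H + 40.5·(cos 103.4°, sin 103.4°) = (33.31, 14.75). The perpendicularity gives WQ at right angles to HW; with |WQ| = 15.3 on the right of HW, Q = W + 15.3·(0.9728, 0.2317) = (48.19, 18.29). Then |BQ| = |Q − B| = 51.55.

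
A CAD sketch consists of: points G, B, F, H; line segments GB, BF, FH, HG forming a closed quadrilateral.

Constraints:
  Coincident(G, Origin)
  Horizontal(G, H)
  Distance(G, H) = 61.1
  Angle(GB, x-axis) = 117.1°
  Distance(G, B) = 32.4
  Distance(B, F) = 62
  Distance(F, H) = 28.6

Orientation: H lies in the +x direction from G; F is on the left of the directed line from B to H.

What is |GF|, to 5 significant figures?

53.316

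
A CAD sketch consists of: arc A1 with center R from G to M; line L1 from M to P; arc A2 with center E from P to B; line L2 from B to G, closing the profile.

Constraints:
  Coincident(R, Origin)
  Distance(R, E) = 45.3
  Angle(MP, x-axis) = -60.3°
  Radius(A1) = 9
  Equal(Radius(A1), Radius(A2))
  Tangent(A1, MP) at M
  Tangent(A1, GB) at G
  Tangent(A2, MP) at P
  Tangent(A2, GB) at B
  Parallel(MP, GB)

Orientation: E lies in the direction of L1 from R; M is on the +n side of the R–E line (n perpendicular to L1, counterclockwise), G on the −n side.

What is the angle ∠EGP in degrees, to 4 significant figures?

10.43°

Tangency of A1 to both parallel lines with radius 9.0 puts M and G at R ± 9.0·n: M = (7.818, 4.459), G = (-7.818, -4.459). Equal radii place P and B the same way about E: P = E + 9.0·n = (30.26, -34.89), B = E − 9.0·n = (14.63, -43.81). Then cos ∠EGP = GE·GP / (|GE||GP|), giving 10.43°.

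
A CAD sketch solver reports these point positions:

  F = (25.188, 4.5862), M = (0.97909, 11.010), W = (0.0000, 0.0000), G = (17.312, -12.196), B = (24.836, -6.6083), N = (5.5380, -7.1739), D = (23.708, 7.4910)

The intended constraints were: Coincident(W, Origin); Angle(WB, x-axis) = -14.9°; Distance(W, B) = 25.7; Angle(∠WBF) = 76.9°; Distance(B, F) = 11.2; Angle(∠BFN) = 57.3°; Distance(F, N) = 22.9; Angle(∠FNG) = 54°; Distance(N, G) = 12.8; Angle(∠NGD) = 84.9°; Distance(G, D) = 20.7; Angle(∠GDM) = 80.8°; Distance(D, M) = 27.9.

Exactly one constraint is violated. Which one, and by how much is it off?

Distance(D, M) = 27.9 — off by 4.90.

W = (0.00, 0.00) ✓; WB at -14.90° ✓; |WB| = 25.70 ✓; ∠WBF = 76.90° ✓; |BF| = 11.20 ✓; ∠BFN = 57.30° ✓; |FN| = 22.90 ✓; ∠FNG = 54.00° ✓; |NG| = 12.80 ✓; ∠NGD = 84.90° ✓; |GD| = 20.70 ✓; ∠GDM = 80.80° ✓; |DM| = 23.00 ✗.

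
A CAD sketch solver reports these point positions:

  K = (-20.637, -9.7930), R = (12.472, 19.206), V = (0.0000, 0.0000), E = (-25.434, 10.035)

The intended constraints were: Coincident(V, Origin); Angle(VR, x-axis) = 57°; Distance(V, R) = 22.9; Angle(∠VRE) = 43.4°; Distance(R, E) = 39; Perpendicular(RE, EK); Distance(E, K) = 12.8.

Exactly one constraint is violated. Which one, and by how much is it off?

Distance(E, K) = 12.8 — off by 7.60.

V = (0.00, 0.00) ✓; VR at 57.00° ✓; |VR| = 22.90 ✓; ∠VRE = 43.40° ✓; |RE| = 39.00 ✓; ∠(RE, EK) = 90.00° ✓; |EK| = 20.40 ✗.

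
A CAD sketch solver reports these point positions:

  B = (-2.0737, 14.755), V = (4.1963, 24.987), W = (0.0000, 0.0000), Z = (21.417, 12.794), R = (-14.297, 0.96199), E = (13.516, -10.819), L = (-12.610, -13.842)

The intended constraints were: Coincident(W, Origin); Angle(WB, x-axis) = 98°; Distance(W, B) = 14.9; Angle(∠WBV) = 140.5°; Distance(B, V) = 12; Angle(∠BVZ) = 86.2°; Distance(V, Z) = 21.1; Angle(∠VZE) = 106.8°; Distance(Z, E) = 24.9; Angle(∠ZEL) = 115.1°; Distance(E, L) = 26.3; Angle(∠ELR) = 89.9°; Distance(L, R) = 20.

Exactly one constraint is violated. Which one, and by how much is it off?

Distance(L, R) = 20 — off by 5.10.

W = (0.00, 0.00) ✓; WB at 98.00° ✓; |WB| = 14.90 ✓; ∠WBV = 140.5° ✓; |BV| = 12.00 ✓; ∠BVZ = 86.20° ✓; |VZ| = 21.10 ✓; ∠VZE = 106.8° ✓; |ZE| = 24.90 ✓; ∠ZEL = 115.1° ✓; |EL| = 26.30 ✓; ∠ELR = 89.90° ✓; |LR| = 14.90 ✗.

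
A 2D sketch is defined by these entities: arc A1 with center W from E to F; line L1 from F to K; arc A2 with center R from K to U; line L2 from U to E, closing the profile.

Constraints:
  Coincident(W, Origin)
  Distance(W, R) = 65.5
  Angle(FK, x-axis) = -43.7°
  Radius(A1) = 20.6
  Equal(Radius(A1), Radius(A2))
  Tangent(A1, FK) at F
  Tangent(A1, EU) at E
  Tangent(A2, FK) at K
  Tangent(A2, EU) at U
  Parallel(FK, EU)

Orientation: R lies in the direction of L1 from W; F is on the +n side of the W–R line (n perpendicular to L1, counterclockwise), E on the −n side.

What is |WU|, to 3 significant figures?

68.7

The slot axis is L1's direction at -43.7°, so u = (cos -43.7°, sin -43.7°) = (0.723, -0.691) and n = (−sin -43.7°, cos -43.7°) = (0.691, 0.723). W is at the origin and R lies 65.5 along u from W, so R = 65.5·u = (47.4, -45.3). Tangency of A1 to both parallel lines with radius 20.6 puts F and E at W ± 20.6·n: F = (14.2, 14.9), E = (-14.2, -14.9). Equal radii place K and U the same way about R: K = R + 20.6·n = (61.6, -30.4), U = R − 20.6·n = (33.1, -60.1). Then |WU| = |U − W| = 68.7.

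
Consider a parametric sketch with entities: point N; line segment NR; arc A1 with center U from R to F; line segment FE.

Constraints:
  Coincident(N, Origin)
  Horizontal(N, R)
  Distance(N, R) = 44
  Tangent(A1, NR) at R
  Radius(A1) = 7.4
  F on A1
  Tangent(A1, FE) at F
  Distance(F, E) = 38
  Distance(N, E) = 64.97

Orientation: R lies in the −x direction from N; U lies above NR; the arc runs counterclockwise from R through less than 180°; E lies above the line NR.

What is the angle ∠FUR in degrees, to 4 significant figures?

103.7°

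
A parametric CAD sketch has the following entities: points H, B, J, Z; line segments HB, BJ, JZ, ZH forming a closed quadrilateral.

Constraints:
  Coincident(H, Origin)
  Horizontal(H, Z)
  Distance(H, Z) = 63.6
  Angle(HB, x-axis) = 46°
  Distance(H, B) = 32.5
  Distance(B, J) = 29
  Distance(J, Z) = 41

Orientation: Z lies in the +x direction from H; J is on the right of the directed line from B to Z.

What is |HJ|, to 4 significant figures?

23.66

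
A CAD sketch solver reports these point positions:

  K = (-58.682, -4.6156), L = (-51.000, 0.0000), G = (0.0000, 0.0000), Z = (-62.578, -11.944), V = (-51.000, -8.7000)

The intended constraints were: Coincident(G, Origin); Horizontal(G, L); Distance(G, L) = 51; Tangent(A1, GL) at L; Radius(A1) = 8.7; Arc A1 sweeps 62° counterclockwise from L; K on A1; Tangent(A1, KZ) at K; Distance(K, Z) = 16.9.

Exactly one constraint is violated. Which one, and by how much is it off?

Distance(K, Z) = 16.9 — off by 8.60.

G = (0.00, 0.00) ✓; G.y = 0.00, L.y = 0.00 ✓; |GL| = 51.00 ✓; ∠(VL, LG) = 90.00° ✓; |VL| = 8.700 ✓; bearing(V→K) − bearing(V→L) = 62.00° ✓; |VK| = 8.700 ✓; ∠(VK, KZ) = 90.00° ✓; |KZ| = 8.300 ✗.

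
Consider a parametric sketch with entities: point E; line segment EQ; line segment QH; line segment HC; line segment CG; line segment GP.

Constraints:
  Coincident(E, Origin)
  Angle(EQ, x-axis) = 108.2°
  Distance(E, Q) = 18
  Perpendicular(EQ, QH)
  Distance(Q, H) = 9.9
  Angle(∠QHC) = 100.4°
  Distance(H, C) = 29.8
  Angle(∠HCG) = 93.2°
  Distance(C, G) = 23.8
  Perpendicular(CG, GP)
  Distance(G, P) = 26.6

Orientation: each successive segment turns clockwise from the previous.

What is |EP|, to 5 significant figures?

16.706

E is at the origin; EQ runs at 108.2° with length 18.0, so Q = (-5.6220, 17.099). The perpendicularity gives QH at right angles to EQ, so QH runs at 18.200°; with |QH| = 9.9, H = (3.7827, 20.192). ∠QHC = 100.4° gives HC at -61.400° from the x-axis; with |HC| = 29.8, C = (18.048, -5.9723). ∠HCG = 93.2° gives CG at -148.20° from the x-axis; with |CG| = 23.8, G = (-2.1797, -18.514). The perpendicularity gives GP at right angles to CG, so GP runs at 121.80°; with |GP| = 26.6, P = (-16.197, 4.0933). Then |EP| = |P − E| = 16.706.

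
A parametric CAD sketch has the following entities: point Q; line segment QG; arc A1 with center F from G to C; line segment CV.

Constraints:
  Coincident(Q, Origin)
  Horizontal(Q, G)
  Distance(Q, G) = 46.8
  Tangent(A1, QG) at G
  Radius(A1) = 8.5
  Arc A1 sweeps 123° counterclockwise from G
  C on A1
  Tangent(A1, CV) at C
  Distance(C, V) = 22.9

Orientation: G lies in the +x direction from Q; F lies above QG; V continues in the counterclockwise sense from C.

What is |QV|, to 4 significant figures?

52.58

Q is at the origin; QG is horizontal with |QG| = 46.8 and G on the +x side, so G = (46.80, 0.000). Since A1 is tangent to QG there, FG ⟂ QG, so F = G + (0, 8.5) = (46.80, 8.500). On A1, G sits at bearing -90° from F; a 123° counterclockwise sweep puts C at bearing 33°, so C = F + 8.5·(cos 33°, sin 33°) = (53.93, 13.13). A1 meets CV tangentially, so FC is at right angles to CV, so CV runs along (−sin 33°, cos 33°); with |CV| = 22.9, V = (41.46, 32.33). Then |QV| = |V − Q| = 52.58.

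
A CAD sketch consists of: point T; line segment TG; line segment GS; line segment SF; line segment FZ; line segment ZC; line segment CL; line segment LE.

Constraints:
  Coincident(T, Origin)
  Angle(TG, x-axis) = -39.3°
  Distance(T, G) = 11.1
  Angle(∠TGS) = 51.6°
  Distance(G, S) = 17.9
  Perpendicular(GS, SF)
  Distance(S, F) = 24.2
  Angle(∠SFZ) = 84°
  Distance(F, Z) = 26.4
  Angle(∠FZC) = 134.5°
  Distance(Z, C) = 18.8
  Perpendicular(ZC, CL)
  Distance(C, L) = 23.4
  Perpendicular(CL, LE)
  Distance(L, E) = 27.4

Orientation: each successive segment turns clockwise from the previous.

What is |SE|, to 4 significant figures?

13.85

T is at the origin; TG runs at -39.3° with length 11.1, so G = (8.590, -7.031). ∠TGS = 51.6° gives GS at -167.7° from the x-axis; with |GS| = 17.9, S = (-8.899, -10.84). The perpendicularity gives SF at right angles to GS, so SF runs at 102.3°; with |SF| = 24.2, F = (-14.05, 12.80). ∠SFZ = 84.0° gives FZ at 6.300° from the x-axis; with |FZ| = 26.4, Z = (12.19, 15.70). ∠FZC = 134.5° gives ZC at -39.20° from the x-axis; with |ZC| = 18.8, C = (26.75, 3.816). The perpendicularity gives CL at right angles to ZC, so CL runs at -129.2°; with |CL| = 23.4, L = (11.97, -14.32). CL ⟂ LE, so LE runs at 140.8°; with |LE| = 27.4, E = (-9.268, 2.999). Then |SE| = |E − S| = 13.85.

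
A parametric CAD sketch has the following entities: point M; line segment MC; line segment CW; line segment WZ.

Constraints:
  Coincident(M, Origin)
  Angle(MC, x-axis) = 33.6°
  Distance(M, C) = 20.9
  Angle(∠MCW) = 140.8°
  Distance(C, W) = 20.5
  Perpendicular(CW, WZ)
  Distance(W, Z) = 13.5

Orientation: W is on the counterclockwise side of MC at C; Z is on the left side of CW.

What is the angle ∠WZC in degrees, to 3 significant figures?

56.6°

∠MCW = 140.8°, so CW runs at 33.6° + (180° − 140.8°) = 72.8° from the x-axis; with |CW| = 20.5, W = C + 20.5·(cos 72.8°, sin 72.8°) = (23.5, 31.1). CW is perpendicular to WZ; with |WZ| = 13.5 on the left of CW, Z = W + 13.5·(-0.955, 0.296) = (10.6, 35.1). Then cos ∠WZC = ZW·ZC / (|ZW||ZC|), giving 56.6°.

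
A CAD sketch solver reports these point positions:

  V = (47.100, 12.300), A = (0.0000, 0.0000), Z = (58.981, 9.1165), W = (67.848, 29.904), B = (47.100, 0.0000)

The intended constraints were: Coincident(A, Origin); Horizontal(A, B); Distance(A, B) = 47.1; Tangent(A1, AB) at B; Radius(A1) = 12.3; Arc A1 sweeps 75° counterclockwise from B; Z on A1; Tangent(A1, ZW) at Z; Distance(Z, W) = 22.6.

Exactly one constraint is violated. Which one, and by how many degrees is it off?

Tangent(A1, ZW) at Z — off by 8.10°.

A = (0.00, 0.00) ✓; A.y = 0.00, B.y = 0.00 ✓; |AB| = 47.10 ✓; ∠(VB, BA) = 90.00° ✓; |VB| = 12.30 ✓; bearing(V→Z) − bearing(V→B) = 75.00° ✓; |VZ| = 12.30 ✓; ∠(VZ, ZW) = 98.10° ✗; |ZW| = 22.60 ✓.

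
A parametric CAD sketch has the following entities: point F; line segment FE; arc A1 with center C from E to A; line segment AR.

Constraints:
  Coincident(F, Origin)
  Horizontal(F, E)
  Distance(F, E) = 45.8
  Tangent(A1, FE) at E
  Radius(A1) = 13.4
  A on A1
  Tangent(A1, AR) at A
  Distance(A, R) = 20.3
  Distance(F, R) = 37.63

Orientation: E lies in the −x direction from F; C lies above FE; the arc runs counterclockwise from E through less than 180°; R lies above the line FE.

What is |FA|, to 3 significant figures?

34.4

F is at the origin; F and E share the same y with |FE| = 45.8 and E on the −x side, so E = (-45.8, 0.00). The tangent condition forces CE to be normal to FE, so C = E + (0, 13.4) = (-45.8, 13.4). Since CA ⟂ AR (tangency), |CR| = √(13.4² + 20.3²) = 24.3 regardless of where A sits on A1. So R lies on both circle(F, 37.63) and circle(C, 24.3); the above-FE intersection is R = (-25.9, 27.3). A is the foot of the tangent from R: A = (-33.3, 8.46).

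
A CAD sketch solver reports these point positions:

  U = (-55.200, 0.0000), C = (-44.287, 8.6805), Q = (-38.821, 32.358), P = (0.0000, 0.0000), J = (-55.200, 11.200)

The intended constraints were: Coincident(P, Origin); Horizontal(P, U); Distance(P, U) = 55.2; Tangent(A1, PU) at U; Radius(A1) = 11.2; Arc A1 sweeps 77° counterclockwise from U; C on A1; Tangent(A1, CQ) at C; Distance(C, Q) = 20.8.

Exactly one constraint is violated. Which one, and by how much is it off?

Distance(C, Q) = 20.8 — off by 3.50.

P = (0.00, 0.00) ✓; P.y = 0.00, U.y = 0.00 ✓; |PU| = 55.20 ✓; ∠(JU, UP) = 90.00° ✓; |JU| = 11.20 ✓; bearing(J→C) − bearing(J→U) = 77.00° ✓; |JC| = 11.20 ✓; ∠(JC, CQ) = 90.00° ✓; |CQ| = 24.30 ✗.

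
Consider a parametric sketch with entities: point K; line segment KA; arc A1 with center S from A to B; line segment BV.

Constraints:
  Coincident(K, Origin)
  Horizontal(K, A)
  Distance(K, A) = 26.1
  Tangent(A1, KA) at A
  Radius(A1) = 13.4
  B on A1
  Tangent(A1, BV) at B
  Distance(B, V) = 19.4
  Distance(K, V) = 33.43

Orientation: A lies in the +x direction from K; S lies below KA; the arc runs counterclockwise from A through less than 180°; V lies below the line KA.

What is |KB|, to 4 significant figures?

17.67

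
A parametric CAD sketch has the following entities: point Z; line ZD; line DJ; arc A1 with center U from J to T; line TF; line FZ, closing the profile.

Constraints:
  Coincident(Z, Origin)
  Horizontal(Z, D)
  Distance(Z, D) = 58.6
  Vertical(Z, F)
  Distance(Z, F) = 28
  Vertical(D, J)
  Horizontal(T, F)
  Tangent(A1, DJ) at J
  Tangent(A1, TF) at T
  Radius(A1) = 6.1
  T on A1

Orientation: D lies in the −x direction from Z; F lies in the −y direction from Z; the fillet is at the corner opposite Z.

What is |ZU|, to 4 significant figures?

56.88

Z is at the origin; Z and D share the same y with |ZD| = 58.6 and D on the −x side, so D = (-58.60, 0.000). Z and F share the same x with |ZF| = 28.0 and F on the −y side, so F = (0.000, -28.00). The virtual corner opposite Z is at (-58.60, -28.00). The tangent condition forces UJ to be normal to DJ and the tangent condition forces UT to be normal to TF, with radius 6.1, so the center U sits 6.1 in from both sides at U = (-52.50, -21.90). Then |ZU| = |U − Z| = 56.88.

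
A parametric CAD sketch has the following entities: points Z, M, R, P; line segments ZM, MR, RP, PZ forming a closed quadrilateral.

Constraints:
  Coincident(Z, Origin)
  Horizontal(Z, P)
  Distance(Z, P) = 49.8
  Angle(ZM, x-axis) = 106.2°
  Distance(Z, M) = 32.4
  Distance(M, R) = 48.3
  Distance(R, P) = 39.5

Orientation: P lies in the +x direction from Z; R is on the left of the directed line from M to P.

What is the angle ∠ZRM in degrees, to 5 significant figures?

36.254°

Z is at the origin; ZP is horizontal with |ZP| = 49.8 and P in +x, so P = (49.8, 0). ZM runs at 106.2° with |ZM| = 32.4, so M = (-9.0393, 31.114). R is determined by |MR| = 48.3 and |RP| = 39.5 together: it lies at the intersection of circle(M, 48.3) and circle(P, 39.5). With |MP| = 66.559, the foot of the radical line on MP is 39.084 from M and the perpendicular offset is √(48.3² − 39.084²) = 28.379. Taking the left-of-MP solution: R = (38.777, 37.931).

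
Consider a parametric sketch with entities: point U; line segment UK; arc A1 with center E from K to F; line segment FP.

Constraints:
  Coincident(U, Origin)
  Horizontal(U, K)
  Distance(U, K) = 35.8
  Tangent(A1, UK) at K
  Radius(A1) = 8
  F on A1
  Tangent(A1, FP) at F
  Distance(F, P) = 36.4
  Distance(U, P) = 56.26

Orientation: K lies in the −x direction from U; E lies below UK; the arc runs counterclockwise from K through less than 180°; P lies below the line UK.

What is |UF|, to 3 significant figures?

44.7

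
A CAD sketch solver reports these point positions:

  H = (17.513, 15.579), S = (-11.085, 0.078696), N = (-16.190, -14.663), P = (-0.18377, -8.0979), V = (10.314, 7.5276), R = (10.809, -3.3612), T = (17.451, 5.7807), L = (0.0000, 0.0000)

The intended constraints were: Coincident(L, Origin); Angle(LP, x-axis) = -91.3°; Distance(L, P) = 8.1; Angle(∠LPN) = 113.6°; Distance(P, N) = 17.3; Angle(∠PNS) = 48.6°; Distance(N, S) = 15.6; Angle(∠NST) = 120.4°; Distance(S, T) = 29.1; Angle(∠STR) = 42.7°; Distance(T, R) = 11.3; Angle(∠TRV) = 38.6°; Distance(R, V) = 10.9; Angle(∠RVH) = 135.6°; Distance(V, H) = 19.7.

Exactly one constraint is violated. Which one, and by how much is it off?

Distance(V, H) = 19.7 — off by 8.90.

L = (0.00, 0.00) ✓; LP at -91.30° ✓; |LP| = 8.100 ✓; ∠LPN = 113.6° ✓; |PN| = 17.30 ✓; ∠PNS = 48.60° ✓; |NS| = 15.60 ✓; ∠NST = 120.4° ✓; |ST| = 29.10 ✓; ∠STR = 42.70° ✓; |TR| = 11.30 ✓; ∠TRV = 38.60° ✓; |RV| = 10.90 ✓; ∠RVH = 135.6° ✓; |VH| = 10.80 ✗.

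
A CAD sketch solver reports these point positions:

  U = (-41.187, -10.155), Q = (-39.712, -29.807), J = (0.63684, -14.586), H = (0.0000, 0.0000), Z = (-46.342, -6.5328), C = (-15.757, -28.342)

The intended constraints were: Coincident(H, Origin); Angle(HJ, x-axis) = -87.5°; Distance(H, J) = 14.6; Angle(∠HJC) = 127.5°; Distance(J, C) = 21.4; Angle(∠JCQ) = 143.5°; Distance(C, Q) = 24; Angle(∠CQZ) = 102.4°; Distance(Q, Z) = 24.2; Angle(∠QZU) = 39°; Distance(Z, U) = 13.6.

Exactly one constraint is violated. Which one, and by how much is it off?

Distance(Z, U) = 13.6 — off by 7.30.

H = (0.00, 0.00) ✓; HJ at -87.50° ✓; |HJ| = 14.60 ✓; ∠HJC = 127.5° ✓; |JC| = 21.40 ✓; ∠JCQ = 143.5° ✓; |CQ| = 24.00 ✓; ∠CQZ = 102.4° ✓; |QZ| = 24.20 ✓; ∠QZU = 39.01° ✓; |ZU| = 6.300 ✗.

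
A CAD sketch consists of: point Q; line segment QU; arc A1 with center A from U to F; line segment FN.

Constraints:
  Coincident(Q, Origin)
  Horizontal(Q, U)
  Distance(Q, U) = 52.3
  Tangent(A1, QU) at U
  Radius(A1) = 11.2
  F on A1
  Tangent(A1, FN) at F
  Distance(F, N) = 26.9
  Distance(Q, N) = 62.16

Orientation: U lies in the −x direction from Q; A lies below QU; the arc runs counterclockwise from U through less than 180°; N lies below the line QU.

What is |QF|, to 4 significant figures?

64.14

Q is at the origin; QU is horizontal with |QU| = 52.3 and U on the −x side, so U = (-52.30, 0.000). A1 meets QU tangentially, so AU is at right angles to QU, so A = U + (0, -11.2) = (-52.30, -11.20). Since AF ⟂ FN (tangency), |AN| = √(11.2² + 26.9²) = 29.14 regardless of where F sits on A1. So N lies on both circle(Q, 62.16) and circle(A, 29.14); the below-QU intersection is N = (-47.61, -39.96). F is the foot of the tangent from N: F = (-61.81, -17.11).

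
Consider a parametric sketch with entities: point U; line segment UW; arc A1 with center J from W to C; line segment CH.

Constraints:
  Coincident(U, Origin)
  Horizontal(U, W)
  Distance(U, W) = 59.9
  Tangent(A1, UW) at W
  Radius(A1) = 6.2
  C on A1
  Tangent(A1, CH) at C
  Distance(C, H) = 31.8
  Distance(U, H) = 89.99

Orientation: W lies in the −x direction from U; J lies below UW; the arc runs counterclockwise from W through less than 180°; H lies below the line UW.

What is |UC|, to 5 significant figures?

64.361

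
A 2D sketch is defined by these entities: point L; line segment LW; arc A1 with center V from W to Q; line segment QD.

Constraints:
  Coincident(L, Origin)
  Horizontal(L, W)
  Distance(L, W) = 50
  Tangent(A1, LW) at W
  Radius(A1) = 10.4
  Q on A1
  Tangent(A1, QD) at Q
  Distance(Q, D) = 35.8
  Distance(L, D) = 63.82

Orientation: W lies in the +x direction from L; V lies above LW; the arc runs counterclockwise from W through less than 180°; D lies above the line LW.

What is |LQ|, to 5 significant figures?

61.172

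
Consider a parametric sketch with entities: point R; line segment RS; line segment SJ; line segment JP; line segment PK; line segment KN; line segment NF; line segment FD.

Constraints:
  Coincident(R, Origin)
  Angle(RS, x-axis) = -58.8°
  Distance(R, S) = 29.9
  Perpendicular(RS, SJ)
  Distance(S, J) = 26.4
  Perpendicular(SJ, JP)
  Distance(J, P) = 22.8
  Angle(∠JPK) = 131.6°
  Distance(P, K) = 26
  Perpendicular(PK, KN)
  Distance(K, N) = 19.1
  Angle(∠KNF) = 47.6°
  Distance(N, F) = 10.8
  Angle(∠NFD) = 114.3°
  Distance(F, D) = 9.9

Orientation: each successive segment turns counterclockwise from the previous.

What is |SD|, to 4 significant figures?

36.15

R is at the origin; RS runs at -58.8° with length 29.9, so S = (15.49, -25.58). RS ⟂ SJ, so SJ runs at 31.20°; with |SJ| = 26.4, J = (38.07, -11.90). SJ is perpendicular to JP, so JP runs at 121.2°; with |JP| = 22.8, P = (26.26, 7.603). ∠JPK = 131.6° gives PK at 169.6° from the x-axis; with |PK| = 26.0, K = (0.6867, 12.30). PK ⟂ KN, so KN runs at -100.4°; with |KN| = 19.1, N = (-2.761, -6.490). ∠KNF = 47.6° gives NF at 32.00° from the x-axis; with |NF| = 10.8, F = (6.398, -0.7668). ∠NFD = 114.3° gives FD at 97.70° from the x-axis; with |FD| = 9.9, D = (5.071, 9.044). Then |SD| = |D − S| = 36.15.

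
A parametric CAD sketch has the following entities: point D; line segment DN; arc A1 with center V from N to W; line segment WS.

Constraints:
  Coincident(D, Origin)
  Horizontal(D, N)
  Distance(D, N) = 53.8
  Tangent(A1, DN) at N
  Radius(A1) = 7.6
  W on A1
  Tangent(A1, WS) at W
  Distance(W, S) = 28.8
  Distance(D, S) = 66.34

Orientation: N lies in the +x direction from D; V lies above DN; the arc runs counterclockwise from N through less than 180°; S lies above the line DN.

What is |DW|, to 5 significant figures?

61.911

D is at the origin; D and N share the same y with |DN| = 53.8 and N on the +x side, so N = (53.800, 0.0000). Since A1 is tangent to DN there, VN ⟂ DN, so V = N + (0, 7.6) = (53.800, 7.6000). Since VW ⟂ WS (tangency), |VS| = √(7.6² + 28.8²) = 29.786 regardless of where W sits on A1. So S lies on both circle(D, 66.34) and circle(V, 29.786); the above-DN intersection is S = (54.814, 37.369). W is the foot of the tangent from S: W = (61.210, 9.2879).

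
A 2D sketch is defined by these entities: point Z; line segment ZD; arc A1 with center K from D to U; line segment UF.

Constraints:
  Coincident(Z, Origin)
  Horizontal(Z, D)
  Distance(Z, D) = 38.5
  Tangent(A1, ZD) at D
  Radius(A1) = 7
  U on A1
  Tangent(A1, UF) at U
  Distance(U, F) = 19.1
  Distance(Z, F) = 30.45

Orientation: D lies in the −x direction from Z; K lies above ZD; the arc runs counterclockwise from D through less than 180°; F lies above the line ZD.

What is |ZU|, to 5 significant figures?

32.622

Checks: |KU| = 7.000 ✓; ∠(KU, UF) = 90.00° ✓; |UF| = 19.10 ✓; |ZF| = 30.45 ✓.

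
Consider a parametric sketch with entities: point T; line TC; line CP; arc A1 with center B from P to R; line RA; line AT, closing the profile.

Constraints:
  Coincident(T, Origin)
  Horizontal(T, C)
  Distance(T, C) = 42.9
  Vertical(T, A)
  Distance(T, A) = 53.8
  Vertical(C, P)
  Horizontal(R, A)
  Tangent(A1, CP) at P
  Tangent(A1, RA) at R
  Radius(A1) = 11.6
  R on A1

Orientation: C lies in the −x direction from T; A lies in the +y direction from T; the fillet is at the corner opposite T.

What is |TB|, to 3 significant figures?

52.5

T is at the origin; T and C share the same y with |TC| = 42.9 and C on the −x side, so C = (-42.9, 0.00). T and A share the same x with |TA| = 53.8 and A on the +y side, so A = (0.00, 53.8). The virtual corner opposite T is at (-42.9, 53.8). A1 meets CP tangentially, so BP is at right angles to CP and the tangent condition forces BR to be normal to RA, with radius 11.6, so the center B sits 11.6 in from both sides at B = (-31.3, 42.2). Then |TB| = |B − T| = 52.5.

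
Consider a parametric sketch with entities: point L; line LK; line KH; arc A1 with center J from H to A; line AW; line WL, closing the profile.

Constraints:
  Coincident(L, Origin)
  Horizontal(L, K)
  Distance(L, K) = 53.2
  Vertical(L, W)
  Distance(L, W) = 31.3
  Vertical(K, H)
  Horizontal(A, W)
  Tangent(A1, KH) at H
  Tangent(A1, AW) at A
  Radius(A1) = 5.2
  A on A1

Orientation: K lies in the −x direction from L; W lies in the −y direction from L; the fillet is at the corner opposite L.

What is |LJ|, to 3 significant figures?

54.6

L is at the origin; L and K share the same y with |LK| = 53.2 and K on the −x side, so K = (-53.2, 0.00). L and W share the same x with |LW| = 31.3 and W on the −y side, so W = (0.00, -31.3). The virtual corner opposite L is at (-53.2, -31.3). The tangent condition forces JH to be normal to KH and A1 meets AW tangentially, so JA is at right angles to AW, with radius 5.2, so the center J sits 5.2 in from both sides at J = (-48.0, -26.1). Then |LJ| = |J − L| = 54.6.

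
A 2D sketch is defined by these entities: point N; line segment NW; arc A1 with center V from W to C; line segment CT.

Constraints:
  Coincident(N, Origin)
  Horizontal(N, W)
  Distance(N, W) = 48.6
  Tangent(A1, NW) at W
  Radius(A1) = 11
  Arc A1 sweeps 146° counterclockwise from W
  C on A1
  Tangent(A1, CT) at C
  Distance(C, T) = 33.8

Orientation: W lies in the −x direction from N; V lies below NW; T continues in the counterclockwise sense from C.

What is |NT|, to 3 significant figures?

47.3

N is at the origin; N and W share the same y with |NW| = 48.6 and W on the −x side, so W = (-48.6, 0.00). Since A1 is tangent to NW there, VW ⟂ NW, so V = W + (0, -11) = (-48.6, -11.0). On A1, W sits at bearing 90° from V; a 146° counterclockwise sweep puts C at bearing 236°, so C = V + 11.0·(cos 236°, sin 236°) = (-54.8, -20.1). A1 meets CT tangentially, so VC is at right angles to CT, so CT runs along (−sin 236°, cos 236°); with |CT| = 33.8, T = (-26.7, -39.0). Then |NT| = |T − N| = 47.3.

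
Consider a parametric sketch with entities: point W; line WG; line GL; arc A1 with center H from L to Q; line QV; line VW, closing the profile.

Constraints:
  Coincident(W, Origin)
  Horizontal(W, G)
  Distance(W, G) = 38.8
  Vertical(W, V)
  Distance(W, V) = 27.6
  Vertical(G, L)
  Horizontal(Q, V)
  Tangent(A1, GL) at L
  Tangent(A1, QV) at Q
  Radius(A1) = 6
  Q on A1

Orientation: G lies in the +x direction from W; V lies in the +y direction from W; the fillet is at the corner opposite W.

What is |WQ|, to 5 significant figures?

42.867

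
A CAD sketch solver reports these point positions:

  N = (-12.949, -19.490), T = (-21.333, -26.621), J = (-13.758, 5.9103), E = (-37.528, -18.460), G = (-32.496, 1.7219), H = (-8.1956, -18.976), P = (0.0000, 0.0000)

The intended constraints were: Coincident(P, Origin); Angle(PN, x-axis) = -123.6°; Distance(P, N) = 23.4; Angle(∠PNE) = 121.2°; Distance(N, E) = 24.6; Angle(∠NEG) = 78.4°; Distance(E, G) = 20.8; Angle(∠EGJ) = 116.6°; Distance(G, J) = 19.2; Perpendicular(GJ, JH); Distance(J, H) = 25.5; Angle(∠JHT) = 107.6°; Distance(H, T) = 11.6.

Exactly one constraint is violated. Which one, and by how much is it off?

Distance(H, T) = 11.6 — off by 3.60.

P = (0.00, 0.00) ✓; PN at -123.6° ✓; |PN| = 23.40 ✓; ∠PNE = 121.2° ✓; |NE| = 24.60 ✓; ∠NEG = 78.40° ✓; |EG| = 20.80 ✓; ∠EGJ = 116.6° ✓; |GJ| = 19.20 ✓; ∠(GJ, JH) = 90.00° ✓; |JH| = 25.50 ✓; ∠JHT = 107.6° ✓; |HT| = 15.20 ✗.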